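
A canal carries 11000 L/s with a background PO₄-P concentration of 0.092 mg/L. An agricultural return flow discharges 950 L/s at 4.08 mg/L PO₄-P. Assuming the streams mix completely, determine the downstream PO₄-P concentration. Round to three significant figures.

Mass balance: C = (11000·0.09200 + 950.0·4.080) / 11950 = 4888/11950 = 0.4090 mg/L.

0.409 mg/L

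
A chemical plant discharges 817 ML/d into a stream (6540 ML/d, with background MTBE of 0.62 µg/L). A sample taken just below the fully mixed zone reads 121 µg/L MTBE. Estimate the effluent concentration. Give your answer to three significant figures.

1080 µg/L

Mass balance: 6540·0.6200 + 817.0·Cₑ = 7357·121.0
→ Cₑ = (7357·121.0 − 6540·0.6200) / 817.0 = 1085 µg/L.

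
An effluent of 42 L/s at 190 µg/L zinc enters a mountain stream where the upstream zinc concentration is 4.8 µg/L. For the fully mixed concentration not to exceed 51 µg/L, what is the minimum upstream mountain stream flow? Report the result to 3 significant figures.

126 L/s

Set C_mix = 51: (Q·4.800 + 42.00·190.0) / (Q + 42.00) = 51
→ Q = 42.00·(190.0 − 51)/(51 − 4.800) = 126.4 L/s.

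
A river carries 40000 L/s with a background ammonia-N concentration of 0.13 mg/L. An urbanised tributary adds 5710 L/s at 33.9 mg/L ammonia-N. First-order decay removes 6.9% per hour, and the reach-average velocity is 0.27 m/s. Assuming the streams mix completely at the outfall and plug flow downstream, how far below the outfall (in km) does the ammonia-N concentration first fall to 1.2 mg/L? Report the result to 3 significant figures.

17.5 km

Flow-weighted average: C = (40000·0.1300 + 5710·33.90) / 45710 = 198800/45710 = 4.348 mg/L.
6.9%/h lost → k = −ln(1 − 0.069) = 0.07150 h⁻¹.
Set 4.348·exp(−k·t) = 1.2 → t = ln(4.348/1.2)/k = 64830 s = 18.01 h.
Distance = v·t = 0.27·64830 = 17500 m = 17.50 km.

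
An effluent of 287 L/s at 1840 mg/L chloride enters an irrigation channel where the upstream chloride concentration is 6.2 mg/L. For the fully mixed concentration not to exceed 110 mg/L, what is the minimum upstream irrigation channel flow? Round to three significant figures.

4780 L/s

Set C_mix = 110: (Q·6.200 + 287.0·1840) / (Q + 287.0) = 110
→ Q = 287.0·(1840 − 110)/(110 − 6.200) = 4783 L/s.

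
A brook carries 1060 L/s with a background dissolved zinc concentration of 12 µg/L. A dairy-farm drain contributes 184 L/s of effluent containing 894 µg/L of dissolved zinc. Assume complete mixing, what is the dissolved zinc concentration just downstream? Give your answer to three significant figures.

142 µg/L

Mass balance: C = (1060·12.00 + 184.0·894.0) / 1244 = 177200/1244 = 142.5 µg/L.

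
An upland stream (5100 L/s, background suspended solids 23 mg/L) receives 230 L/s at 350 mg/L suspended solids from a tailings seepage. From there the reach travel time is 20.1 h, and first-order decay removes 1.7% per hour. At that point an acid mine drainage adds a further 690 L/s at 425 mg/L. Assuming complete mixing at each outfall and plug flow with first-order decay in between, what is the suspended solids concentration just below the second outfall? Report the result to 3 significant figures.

Flow-weighted average: C = (5100·23.00 + 230.0·350.0) / 5330 = 197800/5330 = 37.11 mg/L; combined flow 5330 L/s.
1.7%/h lost → k = −ln(1 − 0.017) = 0.01715 h⁻¹.
Decay over the reach: 37.11·exp(−kt) = 37.11·0.7085 = 26.29 mg/L.
At the second outfall, C = (5330·26.29 + 690.0·425.0) / (5330 + 690.0) = 71.99 mg/L.

72.0 mg/L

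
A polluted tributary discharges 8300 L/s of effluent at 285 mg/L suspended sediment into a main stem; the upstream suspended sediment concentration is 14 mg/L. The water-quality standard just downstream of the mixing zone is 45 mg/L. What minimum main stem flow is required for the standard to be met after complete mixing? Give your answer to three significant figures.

Set C_mix = 45: (Q·14.00 + 8300·285.0) / (Q + 8300) = 45
→ Q = 8300·(285.0 − 45)/(45 − 14.00) = 64260 L/s.

64300 L/s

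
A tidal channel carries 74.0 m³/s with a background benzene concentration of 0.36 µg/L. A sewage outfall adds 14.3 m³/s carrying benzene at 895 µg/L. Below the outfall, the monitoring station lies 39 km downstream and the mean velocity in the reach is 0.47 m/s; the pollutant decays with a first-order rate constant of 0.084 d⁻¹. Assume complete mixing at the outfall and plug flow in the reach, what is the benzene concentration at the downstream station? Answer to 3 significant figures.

After mixing, C = (74.00·0.3600 + 14.30·895.0) / 88.30 = 12830/88.30 = 145.2 µg/L.
Travel time t = 39·1000 / 0.47 = 82980 s = 23.05 h.
First-order decay: C = 145.2·exp(−k·t) = 145.2·0.9225 = 134.0 µg/L.

134 µg/L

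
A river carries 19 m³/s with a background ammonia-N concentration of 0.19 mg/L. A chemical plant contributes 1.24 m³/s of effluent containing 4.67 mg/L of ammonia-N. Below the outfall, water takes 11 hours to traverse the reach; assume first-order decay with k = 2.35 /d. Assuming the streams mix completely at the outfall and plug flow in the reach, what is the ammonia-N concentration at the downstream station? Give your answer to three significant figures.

After mixing, C = (19.00·0.1900 + 1.240·4.670) / 20.24 = 9.401/20.24 = 0.4645 mg/L.
Applying C = C₀e^(−kt): 0.4645 × 0.3406 = 0.1582 mg/L.

0.158 mg/L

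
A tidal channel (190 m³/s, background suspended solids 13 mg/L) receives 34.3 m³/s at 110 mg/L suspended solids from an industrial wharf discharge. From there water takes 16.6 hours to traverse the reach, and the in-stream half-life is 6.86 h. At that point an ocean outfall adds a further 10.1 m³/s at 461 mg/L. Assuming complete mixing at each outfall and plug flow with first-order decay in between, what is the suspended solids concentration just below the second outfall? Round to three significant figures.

24.8 mg/L

Mixed concentration C = ΣQC/ΣQ = (190.0·13.00 + 34.30·110.0) / 224.3 = 6243/224.3 = 27.83 mg/L; combined flow 224.3 m³/s.
Half-life 6.86 h → k = ln 2 / 6.86 = 0.1010 h⁻¹ = 2.425 d⁻¹.
After decay, C = 27.83 × e^(−kt) = 27.83 × 0.1869 = 5.201 mg/L.
Second outfall: C = (224.3·5.201 + 10.10·461.0)/234.4 = 24.84 mg/L.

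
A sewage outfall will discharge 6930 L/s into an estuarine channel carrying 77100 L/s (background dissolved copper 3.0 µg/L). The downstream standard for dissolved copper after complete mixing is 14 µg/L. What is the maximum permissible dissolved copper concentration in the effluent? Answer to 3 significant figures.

At the limit, (Qr·Cr + Qe·Cₑ)/(Qr + Qe) = 14:
Cₑ = (84030·14 − 77100·3.000) / 6930 = 136.4 µg/L.

136 µg/L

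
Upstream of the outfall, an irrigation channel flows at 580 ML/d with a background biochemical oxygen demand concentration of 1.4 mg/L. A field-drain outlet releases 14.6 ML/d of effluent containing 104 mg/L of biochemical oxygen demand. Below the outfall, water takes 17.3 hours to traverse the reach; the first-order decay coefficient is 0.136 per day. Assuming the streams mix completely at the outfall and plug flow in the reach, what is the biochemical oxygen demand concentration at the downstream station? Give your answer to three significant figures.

Mixed concentration C = ΣQC/ΣQ = (580.0·1.400 + 14.60·104.0) / 594.6 = 2330/594.6 = 3.919 mg/L.
Applying C = C₀e^(−kt): 3.919 × 0.9066 = 3.553 mg/L.

3.55 mg/L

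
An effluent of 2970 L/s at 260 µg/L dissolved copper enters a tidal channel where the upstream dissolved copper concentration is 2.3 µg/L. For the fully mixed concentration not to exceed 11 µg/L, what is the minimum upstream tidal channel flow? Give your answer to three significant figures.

Set C_mix = 11: (Q·2.300 + 2970·260.0) / (Q + 2970) = 11
→ Q = 2970·(260.0 − 11)/(11 − 2.300) = 85000 L/s.

85000 L/s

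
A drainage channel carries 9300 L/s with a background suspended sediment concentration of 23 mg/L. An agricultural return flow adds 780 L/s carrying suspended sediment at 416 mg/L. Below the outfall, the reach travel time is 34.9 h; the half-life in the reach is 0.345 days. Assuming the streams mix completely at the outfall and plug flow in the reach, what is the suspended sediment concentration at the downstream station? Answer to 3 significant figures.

Mass balance: C = (9300·23.00 + 780.0·416.0) / 10080 = 538400/10080 = 53.41 mg/L.
Half-life 0.345 d → k = ln 2 / 0.345 = 2.009 d⁻¹.
Applying C = C₀e^(−kt): 53.41 × 0.05385 = 2.876 mg/L.

2.88 mg/L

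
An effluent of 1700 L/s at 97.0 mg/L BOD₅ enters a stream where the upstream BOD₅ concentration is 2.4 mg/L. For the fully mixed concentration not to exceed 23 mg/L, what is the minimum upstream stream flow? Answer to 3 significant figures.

6110 L/s

Set C_mix = 23: (Q·2.400 + 1700·97.00) / (Q + 1700) = 23
→ Q = 1700·(97.00 − 23)/(23 − 2.400) = 6107 L/s.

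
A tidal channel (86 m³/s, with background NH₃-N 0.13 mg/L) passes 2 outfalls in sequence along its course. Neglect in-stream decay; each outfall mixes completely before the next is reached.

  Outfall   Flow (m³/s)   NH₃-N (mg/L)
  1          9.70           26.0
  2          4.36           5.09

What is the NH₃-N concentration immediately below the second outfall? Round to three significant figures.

Below outfall 1: Q → 95.70 m³/s, C = (86.00·0.1300 + 9.700·26.00)/95.70 = 2.752 mg/L.
Below outfall 2: Q → 100.1 m³/s, C = (95.70·2.752 + 4.360·5.090)/100.1 = 2.854 mg/L.

2.85 mg/L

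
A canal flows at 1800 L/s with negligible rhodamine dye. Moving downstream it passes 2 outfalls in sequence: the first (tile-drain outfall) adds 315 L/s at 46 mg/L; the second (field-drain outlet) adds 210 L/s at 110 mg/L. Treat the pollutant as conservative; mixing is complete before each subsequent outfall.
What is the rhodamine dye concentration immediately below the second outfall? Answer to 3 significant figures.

After outfall 1: Q = 1800 + 315.0 = 2115 L/s; C = (1800·0 + 315.0·46.00)/2115 = 6.851 mg/L.
After outfall 2: Q = 2115 + 210.0 = 2325 L/s; C = (2115·6.851 + 210.0·110.0)/2325 = 16.17 mg/L.

16.2 mg/L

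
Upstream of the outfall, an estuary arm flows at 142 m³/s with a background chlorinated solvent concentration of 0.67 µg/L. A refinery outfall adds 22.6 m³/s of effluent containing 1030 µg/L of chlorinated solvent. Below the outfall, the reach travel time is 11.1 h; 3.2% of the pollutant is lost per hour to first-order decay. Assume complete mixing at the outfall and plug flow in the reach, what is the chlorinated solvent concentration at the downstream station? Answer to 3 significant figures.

99.0 µg/L

Mixed concentration C = ΣQC/ΣQ = (142.0·0.6700 + 22.60·1030) / 164.6 = 23370/164.6 = 142.0 µg/L.
3.2%/h lost → k = −ln(1 − 0.032) = 0.03252 h⁻¹.
Applying C = C₀e^(−kt): 142.0 × 0.6970 = 98.97 µg/L.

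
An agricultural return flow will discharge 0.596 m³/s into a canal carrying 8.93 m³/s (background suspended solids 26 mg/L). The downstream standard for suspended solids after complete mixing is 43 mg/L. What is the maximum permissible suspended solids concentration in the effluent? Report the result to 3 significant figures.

298 mg/L

At the limit, (Qr·Cr + Qe·Cₑ)/(Qr + Qe) = 43:
Cₑ = (9.526·43 − 8.930·26.00) / 0.5960 = 297.7 mg/L.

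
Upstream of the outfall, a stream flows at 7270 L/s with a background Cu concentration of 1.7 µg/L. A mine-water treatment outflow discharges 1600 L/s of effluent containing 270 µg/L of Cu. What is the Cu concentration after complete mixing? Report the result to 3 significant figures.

50.1 µg/L

Mixed concentration C = ΣQC/ΣQ = (7270·1.700 + 1600·270.0) / 8870 = 444400/8870 = 50.10 µg/L.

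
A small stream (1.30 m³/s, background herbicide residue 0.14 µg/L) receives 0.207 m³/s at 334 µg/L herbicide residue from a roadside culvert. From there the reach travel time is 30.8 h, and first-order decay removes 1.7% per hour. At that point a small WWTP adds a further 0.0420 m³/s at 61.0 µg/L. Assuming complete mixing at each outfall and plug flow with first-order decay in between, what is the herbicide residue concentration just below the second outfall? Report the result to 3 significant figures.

Mixed concentration C = ΣQC/ΣQ = (1.300·0.1400 + 0.2070·334.0) / 1.507 = 69.32/1.507 = 46.00 µg/L; combined flow 1.507 m³/s.
1.7%/h lost → k = −ln(1 − 0.017) = 0.01715 h⁻¹.
After decay, C = 46.00 × e^(−kt) = 46.00 × 0.5897 = 27.13 µg/L.
Second outfall: C = (1.507·27.13 + 0.04200·61.00)/1.549 = 28.04 µg/L.

28.0 µg/L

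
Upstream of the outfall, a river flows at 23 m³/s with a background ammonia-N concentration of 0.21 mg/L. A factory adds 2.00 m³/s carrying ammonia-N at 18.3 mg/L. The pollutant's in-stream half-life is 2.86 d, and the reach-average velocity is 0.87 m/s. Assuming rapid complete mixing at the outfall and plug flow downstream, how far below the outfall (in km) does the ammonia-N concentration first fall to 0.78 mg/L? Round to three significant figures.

Mass balance: C = (23.00·0.2100 + 2.000·18.30) / 25.00 = 41.43/25.00 = 1.657 mg/L.
Half-life 2.86 d → k = ln 2 / 2.86 = 0.2424 d⁻¹.
Set 1.657·exp(−k·t) = 0.78 → t = ln(1.657/0.78)/k = 268700 s = 74.63 h.
Distance = v·t = 0.87·268700 = 233700 m = 233.7 km.

234 km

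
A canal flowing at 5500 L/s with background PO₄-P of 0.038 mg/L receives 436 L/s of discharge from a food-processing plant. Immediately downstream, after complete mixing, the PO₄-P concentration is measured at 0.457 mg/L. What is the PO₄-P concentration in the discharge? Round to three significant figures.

5.74 mg/L

Mass balance: 5500·0.03800 + 436.0·Cₑ = 5936·0.4570
→ Cₑ = (5936·0.4570 − 5500·0.03800) / 436.0 = 5.743 mg/L.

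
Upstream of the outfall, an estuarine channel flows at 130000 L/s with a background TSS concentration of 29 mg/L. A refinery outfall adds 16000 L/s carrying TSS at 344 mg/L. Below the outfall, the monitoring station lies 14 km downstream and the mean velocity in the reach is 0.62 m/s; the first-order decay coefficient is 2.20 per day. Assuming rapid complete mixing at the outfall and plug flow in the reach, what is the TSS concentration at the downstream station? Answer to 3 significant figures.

35.7 mg/L

After mixing, C = (130000·29.00 + 16000·344.0) / 146000 = 9274000/146000 = 63.52 mg/L.
Travel time t = 14·1000 / 0.62 = 22580 s = 6.272 h.
Applying C = C₀e^(−kt): 63.52 × 0.5627 = 35.74 mg/L.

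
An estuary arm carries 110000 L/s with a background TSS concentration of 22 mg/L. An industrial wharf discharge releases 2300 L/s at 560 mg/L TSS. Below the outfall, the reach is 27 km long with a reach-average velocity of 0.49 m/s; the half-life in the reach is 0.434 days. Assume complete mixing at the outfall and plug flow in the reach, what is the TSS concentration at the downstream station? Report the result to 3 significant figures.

Conservation of mass: C = (110000·22.00 + 2300·560.0) / 112300 = 3708000/112300 = 33.02 mg/L.
Travel time t = 27·1000 / 0.49 = 55100 s = 15.31 h.
Half-life 0.434 d → k = ln 2 / 0.434 = 1.597 d⁻¹.
Decay over the reach: 33.02·exp(−kt) = 33.02·0.3611 = 11.92 mg/L.

11.9 mg/L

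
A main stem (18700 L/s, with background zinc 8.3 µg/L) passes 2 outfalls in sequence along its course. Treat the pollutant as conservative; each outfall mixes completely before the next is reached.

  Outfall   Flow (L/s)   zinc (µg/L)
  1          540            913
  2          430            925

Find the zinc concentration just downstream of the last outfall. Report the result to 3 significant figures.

After outfall 1: Q = 18700 + 540.0 = 19240 L/s; C = (18700·8.300 + 540.0·913.0)/19240 = 33.69 µg/L.
After outfall 2: Q = 19240 + 430.0 = 19670 L/s; C = (19240·33.69 + 430.0·925.0)/19670 = 53.18 µg/L.

53.2 µg/L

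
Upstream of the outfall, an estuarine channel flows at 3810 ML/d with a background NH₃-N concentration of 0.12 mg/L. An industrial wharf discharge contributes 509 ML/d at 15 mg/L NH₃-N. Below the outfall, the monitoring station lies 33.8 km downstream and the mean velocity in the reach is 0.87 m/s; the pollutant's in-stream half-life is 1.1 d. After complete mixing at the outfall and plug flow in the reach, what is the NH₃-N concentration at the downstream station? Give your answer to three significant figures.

1.41 mg/L

Mass balance: C = (3810·0.1200 + 509.0·15.00) / 4319 = 8092/4319 = 1.874 mg/L.
Travel time t = 33.8·1000 / 0.87 = 38850 s = 10.79 h.
Half-life 1.1 d → k = ln 2 / 1.1 = 0.6301 d⁻¹.
Decay over the reach: 1.874·exp(−kt) = 1.874·0.7533 = 1.411 mg/L.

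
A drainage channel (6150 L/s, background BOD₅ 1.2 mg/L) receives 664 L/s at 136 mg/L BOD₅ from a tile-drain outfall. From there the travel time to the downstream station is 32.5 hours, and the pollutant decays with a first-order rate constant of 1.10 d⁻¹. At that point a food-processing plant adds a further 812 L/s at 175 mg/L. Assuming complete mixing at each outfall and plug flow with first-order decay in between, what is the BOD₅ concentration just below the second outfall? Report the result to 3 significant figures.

Mixed concentration C = ΣQC/ΣQ = (6150·1.200 + 664.0·136.0) / 6814 = 97680/6814 = 14.34 mg/L; combined flow 6814 L/s.
Decay over the reach: 14.34·exp(−kt) = 14.34·0.2255 = 3.232 mg/L.
Second outfall: C = (6814·3.232 + 812.0·175.0)/7626 = 21.52 mg/L.

21.5 mg/L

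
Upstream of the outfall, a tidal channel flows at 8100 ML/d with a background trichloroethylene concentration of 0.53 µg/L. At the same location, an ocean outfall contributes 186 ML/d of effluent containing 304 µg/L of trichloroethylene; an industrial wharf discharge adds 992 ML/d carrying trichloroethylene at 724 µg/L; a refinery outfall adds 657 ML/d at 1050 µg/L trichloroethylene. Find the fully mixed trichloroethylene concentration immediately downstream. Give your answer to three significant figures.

Flow-weighted average: C = (8100·0.5300 + 186.0·304.0 + 992.0·724.0 + 657.0·1050) / 9935 = 1469000/9935 = 147.9 µg/L.

148 µg/L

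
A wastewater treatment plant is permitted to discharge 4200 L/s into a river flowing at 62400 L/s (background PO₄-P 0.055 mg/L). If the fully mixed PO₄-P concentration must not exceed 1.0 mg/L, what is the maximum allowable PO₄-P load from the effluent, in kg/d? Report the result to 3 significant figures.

Mass balance at the limit: 62400·0.05500 + 4200·Cₑ = 66600·1.0 → Cₑ = 15.04 mg/L.
4200 L/s = 4.200 m³/s. Load = 4.200 m³/s × 15.04 g/m³ × 86 400 s/d = 5458 kg/d.

5460 kg/d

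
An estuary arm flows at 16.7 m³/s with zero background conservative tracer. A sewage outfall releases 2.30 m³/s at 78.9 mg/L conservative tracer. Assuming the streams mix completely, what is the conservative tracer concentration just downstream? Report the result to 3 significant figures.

9.55 mg/L

Flow-weighted average: C = (16.70·0 + 2.300·78.90) / 19.00 = 181.5/19.00 = 9.551 mg/L.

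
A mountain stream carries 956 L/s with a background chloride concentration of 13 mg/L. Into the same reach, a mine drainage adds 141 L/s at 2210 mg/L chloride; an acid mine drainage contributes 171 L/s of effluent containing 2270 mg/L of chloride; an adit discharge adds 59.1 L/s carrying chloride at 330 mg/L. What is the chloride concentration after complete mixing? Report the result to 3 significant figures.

Flow-weighted average: C = (956.0·13.00 + 141.0·2210 + 171.0·2270 + 59.10·330.0) / 1327 = 731700/1327 = 551.4 mg/L.

551 mg/L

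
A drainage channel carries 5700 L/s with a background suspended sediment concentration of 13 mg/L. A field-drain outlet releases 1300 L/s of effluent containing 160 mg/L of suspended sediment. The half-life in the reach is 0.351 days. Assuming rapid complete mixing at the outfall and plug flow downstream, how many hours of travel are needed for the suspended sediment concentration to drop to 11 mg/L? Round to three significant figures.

Mixed concentration C = ΣQC/ΣQ = (5700·13.00 + 1300·160.0) / 7000 = 282100/7000 = 40.30 mg/L.
Half-life 0.351 d → k = ln 2 / 0.351 = 1.975 d⁻¹.
40.30·exp(−k·t) = 11 → t = ln(40.30/11)/k = 56810 s = 15.78 h.

15.8 h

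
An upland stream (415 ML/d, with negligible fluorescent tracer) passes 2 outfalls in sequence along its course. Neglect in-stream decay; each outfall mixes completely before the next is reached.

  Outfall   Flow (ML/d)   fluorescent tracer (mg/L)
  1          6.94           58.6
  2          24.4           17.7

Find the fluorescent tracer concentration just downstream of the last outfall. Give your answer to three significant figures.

Below outfall 1: Q → 421.9 ML/d, C = (415.0·0 + 6.940·58.60)/421.9 = 0.9638 mg/L.
Below outfall 2: Q → 446.3 ML/d, C = (421.9·0.9638 + 24.40·17.70)/446.3 = 1.879 mg/L.

1.88 mg/L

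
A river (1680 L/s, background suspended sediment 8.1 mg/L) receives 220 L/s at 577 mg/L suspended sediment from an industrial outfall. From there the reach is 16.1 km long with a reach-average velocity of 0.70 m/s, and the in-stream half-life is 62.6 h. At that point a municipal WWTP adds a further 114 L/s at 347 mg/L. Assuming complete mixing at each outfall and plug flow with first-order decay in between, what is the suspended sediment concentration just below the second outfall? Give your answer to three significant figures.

84.7 mg/L

Flow-weighted average: C = (1680·8.100 + 220.0·577.0) / 1900 = 140500/1900 = 73.97 mg/L; combined flow 1900 L/s.
Travel time t = 16.1·1000 / 0.70 = 23000 s = 6.389 h.
Half-life 62.6 h → k = ln 2 / 62.6 = 0.01107 h⁻¹ = 0.2657 d⁻¹.
First-order decay: C = 73.97·exp(−k·t) = 73.97·0.9317 = 68.92 mg/L.
At the second outfall, C = (1900·68.92 + 114.0·347.0) / (1900 + 114.0) = 84.66 mg/L.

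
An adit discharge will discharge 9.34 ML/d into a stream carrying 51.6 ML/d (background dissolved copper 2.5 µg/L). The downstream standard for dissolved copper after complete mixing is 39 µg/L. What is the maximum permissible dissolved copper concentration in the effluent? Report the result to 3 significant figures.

At the limit, (Qr·Cr + Qe·Cₑ)/(Qr + Qe) = 39:
Cₑ = (60.94·39 − 51.60·2.500) / 9.340 = 240.6 µg/L.

241 µg/L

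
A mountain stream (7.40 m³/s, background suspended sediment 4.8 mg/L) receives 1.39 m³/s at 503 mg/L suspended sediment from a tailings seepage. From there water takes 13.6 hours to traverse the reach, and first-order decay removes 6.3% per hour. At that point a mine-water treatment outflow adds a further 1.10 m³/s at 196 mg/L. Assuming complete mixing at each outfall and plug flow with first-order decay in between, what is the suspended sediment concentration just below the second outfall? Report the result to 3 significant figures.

Mass balance: C = (7.400·4.800 + 1.390·503.0) / 8.790 = 734.7/8.790 = 83.58 mg/L; combined flow 8.790 m³/s.
6.3%/h lost → k = −ln(1 − 0.063) = 0.06507 h⁻¹.
First-order decay: C = 83.58·exp(−k·t) = 83.58·0.4127 = 34.50 mg/L.
At the second outfall, C = (8.790·34.50 + 1.100·196.0) / (8.790 + 1.100) = 52.46 mg/L.

52.5 mg/L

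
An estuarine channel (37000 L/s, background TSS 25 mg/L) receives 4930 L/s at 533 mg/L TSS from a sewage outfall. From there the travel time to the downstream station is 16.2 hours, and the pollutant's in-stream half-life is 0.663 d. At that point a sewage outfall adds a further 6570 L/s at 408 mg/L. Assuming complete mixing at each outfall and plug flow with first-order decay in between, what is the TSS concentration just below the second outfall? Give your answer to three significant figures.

After mixing, C = (37000·25.00 + 4930·533.0) / 41930 = 3553000/41930 = 84.73 mg/L; combined flow 41930 L/s.
Half-life 0.663 d → k = ln 2 / 0.663 = 1.045 d⁻¹.
After decay, C = 84.73 × e^(−kt) = 84.73 × 0.4938 = 41.84 mg/L.
At the second outfall, C = (41930·41.84 + 6570·408.0) / (41930 + 6570) = 91.44 mg/L.

91.4 mg/L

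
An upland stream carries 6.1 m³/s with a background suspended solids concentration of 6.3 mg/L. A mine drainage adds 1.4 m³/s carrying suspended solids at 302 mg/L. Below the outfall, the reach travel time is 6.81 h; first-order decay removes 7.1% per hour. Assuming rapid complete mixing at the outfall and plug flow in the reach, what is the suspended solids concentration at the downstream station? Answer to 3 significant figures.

Conservation of mass: C = (6.100·6.300 + 1.400·302.0) / 7.500 = 461.2/7.500 = 61.50 mg/L.
7.1%/h lost → k = −ln(1 − 0.071) = 0.07365 h⁻¹.
After decay, C = 61.50 × e^(−kt) = 61.50 × 0.6056 = 37.24 mg/L.

37.2 mg/L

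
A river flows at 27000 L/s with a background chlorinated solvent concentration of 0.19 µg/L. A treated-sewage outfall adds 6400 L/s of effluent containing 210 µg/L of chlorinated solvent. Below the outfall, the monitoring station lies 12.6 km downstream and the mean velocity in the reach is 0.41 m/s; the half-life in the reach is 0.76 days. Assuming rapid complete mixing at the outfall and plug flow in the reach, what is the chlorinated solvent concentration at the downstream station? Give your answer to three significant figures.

29.2 µg/L

Flow-weighted average: C = (27000·0.1900 + 6400·210.0) / 33400 = 1349000/33400 = 40.39 µg/L.
Travel time t = 12.6·1000 / 0.41 = 30730 s = 8.537 h.
Half-life 0.76 d → k = ln 2 / 0.76 = 0.9120 d⁻¹.
First-order decay: C = 40.39·exp(−k·t) = 40.39·0.7230 = 29.20 µg/L.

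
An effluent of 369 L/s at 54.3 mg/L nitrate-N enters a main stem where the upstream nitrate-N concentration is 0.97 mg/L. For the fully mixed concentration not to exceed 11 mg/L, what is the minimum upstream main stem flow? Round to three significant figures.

1590 L/s

Set C_mix = 11: (Q·0.9700 + 369.0·54.30) / (Q + 369.0) = 11
→ Q = 369.0·(54.30 − 11)/(11 − 0.9700) = 1593 L/s.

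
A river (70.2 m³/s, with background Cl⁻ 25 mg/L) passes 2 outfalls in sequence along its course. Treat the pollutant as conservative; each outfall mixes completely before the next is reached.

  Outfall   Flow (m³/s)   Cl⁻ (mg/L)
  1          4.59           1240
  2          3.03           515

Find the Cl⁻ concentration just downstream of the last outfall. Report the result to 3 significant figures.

After outfall 1: Q = 70.20 + 4.590 = 74.79 m³/s; C = (70.20·25.00 + 4.590·1240)/74.79 = 99.57 mg/L.
After outfall 2: Q = 74.79 + 3.030 = 77.82 m³/s; C = (74.79·99.57 + 3.030·515.0)/77.82 = 115.7 mg/L.

116 mg/L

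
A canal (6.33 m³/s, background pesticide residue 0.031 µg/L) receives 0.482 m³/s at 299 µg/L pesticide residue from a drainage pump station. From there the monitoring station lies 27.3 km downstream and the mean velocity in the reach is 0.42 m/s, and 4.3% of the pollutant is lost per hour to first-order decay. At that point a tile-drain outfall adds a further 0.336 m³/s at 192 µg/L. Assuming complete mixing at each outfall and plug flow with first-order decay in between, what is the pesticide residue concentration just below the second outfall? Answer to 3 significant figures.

Conservation of mass: C = (6.330·0.03100 + 0.4820·299.0) / 6.812 = 144.3/6.812 = 21.19 µg/L; combined flow 6.812 m³/s.
Travel time t = 27.3·1000 / 0.42 = 65000 s = 18.06 h.
4.3%/h lost → k = −ln(1 − 0.043) = 0.04395 h⁻¹.
Applying C = C₀e^(−kt): 21.19 × 0.4522 = 9.581 µg/L.
Second outfall: C = (6.812·9.581 + 0.3360·192.0)/7.148 = 18.16 µg/L.

18.2 µg/L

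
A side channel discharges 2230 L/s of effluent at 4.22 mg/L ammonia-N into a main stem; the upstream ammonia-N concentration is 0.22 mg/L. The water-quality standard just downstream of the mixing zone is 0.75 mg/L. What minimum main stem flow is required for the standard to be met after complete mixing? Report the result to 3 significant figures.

Set C_mix = 0.75: (Q·0.2200 + 2230·4.220) / (Q + 2230) = 0.75
→ Q = 2230·(4.220 − 0.75)/(0.75 − 0.2200) = 14600 L/s.

14600 L/s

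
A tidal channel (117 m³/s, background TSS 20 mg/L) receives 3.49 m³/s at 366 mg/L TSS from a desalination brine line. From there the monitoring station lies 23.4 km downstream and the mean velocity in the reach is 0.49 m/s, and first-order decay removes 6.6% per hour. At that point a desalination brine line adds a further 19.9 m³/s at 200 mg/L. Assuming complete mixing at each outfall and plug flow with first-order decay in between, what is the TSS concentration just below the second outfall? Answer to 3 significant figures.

Mass balance: C = (117.0·20.00 + 3.490·366.0) / 120.5 = 3617/120.5 = 30.02 mg/L; combined flow 120.5 m³/s.
Travel time t = 23.4·1000 / 0.49 = 47760 s = 13.27 h.
6.6%/h lost → k = −ln(1 − 0.066) = 0.06828 h⁻¹.
First-order decay: C = 30.02·exp(−k·t) = 30.02·0.4042 = 12.14 mg/L.
Second outfall: C = (120.5·12.14 + 19.90·200.0)/140.4 = 38.77 mg/L.

38.8 mg/L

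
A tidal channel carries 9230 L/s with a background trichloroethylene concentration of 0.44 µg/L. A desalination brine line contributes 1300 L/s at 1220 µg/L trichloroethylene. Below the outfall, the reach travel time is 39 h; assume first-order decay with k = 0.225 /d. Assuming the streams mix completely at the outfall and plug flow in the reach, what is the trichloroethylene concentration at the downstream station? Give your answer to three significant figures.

105 µg/L

Mass balance: C = (9230·0.4400 + 1300·1220) / 10530 = 1590000/10530 = 151.0 µg/L.
First-order decay: C = 151.0·exp(−k·t) = 151.0·0.6938 = 104.8 µg/L.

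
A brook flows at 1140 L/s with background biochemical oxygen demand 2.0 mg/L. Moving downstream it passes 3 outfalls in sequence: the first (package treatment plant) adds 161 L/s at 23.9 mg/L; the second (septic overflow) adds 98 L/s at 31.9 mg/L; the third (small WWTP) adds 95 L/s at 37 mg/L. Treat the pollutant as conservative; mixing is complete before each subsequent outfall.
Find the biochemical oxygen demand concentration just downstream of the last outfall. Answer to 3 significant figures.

8.55 mg/L

Outfall 1: combined Q = 1301 L/s; C = (1140·2.000 + 161.0·23.90)/1301 = 4.710 mg/L.
Outfall 2: combined Q = 1399 L/s; C = (1301·4.710 + 98.00·31.90)/1399 = 6.615 mg/L.
Outfall 3: combined Q = 1494 L/s; C = (1399·6.615 + 95.00·37.00)/1494 = 8.547 mg/L.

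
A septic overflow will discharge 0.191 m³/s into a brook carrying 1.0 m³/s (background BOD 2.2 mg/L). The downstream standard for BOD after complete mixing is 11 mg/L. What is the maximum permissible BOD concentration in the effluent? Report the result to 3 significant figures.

At the limit, (Qr·Cr + Qe·Cₑ)/(Qr + Qe) = 11:
Cₑ = (1.191·11 − 1.000·2.200) / 0.1910 = 57.07 mg/L.

57.1 mg/L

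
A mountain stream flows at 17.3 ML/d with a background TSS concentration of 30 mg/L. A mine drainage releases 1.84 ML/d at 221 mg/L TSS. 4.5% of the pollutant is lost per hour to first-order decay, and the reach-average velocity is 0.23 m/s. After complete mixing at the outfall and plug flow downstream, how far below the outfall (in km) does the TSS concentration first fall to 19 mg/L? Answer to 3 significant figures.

Mixed concentration C = ΣQC/ΣQ = (17.30·30.00 + 1.840·221.0) / 19.14 = 925.6/19.14 = 48.36 mg/L.
4.5%/h lost → k = −ln(1 − 0.045) = 0.04604 h⁻¹.
Set 48.36·exp(−k·t) = 19 → t = ln(48.36/19)/k = 73050 s = 20.29 h.
Distance = v·t = 0.23·73050 = 16800 m = 16.80 km.

16.8 km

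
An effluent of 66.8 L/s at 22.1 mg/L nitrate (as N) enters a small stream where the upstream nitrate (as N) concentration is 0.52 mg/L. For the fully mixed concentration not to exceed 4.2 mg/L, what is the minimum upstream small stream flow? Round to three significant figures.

Set C_mix = 4.2: (Q·0.5200 + 66.80·22.10) / (Q + 66.80) = 4.2
→ Q = 66.80·(22.10 − 4.2)/(4.2 − 0.5200) = 324.9 L/s.

325 L/s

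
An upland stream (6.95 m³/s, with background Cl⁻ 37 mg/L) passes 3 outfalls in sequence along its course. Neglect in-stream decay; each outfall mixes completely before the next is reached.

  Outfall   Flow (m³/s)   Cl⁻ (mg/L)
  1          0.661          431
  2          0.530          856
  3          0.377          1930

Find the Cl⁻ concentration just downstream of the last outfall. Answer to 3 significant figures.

202 mg/L

After outfall 1: Q = 6.950 + 0.6610 = 7.611 m³/s; C = (6.950·37.00 + 0.6610·431.0)/7.611 = 71.22 mg/L.
After outfall 2: Q = 7.611 + 0.5300 = 8.141 m³/s; C = (7.611·71.22 + 0.5300·856.0)/8.141 = 122.3 mg/L.
After outfall 3: Q = 8.141 + 0.3770 = 8.518 m³/s; C = (8.141·122.3 + 0.3770·1930)/8.518 = 202.3 mg/L.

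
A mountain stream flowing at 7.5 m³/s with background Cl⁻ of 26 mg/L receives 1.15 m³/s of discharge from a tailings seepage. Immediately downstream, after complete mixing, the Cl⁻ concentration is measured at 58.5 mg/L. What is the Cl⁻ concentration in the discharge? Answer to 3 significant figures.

270 mg/L

Mass balance: 7.500·26.00 + 1.150·Cₑ = 8.650·58.50
→ Cₑ = (8.650·58.50 − 7.500·26.00) / 1.150 = 270.5 mg/L.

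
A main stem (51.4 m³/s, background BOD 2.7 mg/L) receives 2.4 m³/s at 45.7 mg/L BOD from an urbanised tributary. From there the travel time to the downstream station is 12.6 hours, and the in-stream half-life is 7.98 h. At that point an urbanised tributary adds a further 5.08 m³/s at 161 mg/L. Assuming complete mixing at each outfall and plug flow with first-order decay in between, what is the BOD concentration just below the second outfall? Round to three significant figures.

After mixing, C = (51.40·2.700 + 2.400·45.70) / 53.80 = 248.5/53.80 = 4.618 mg/L; combined flow 53.80 m³/s.
Half-life 7.98 h → k = ln 2 / 7.98 = 0.08686 h⁻¹ = 2.085 d⁻¹.
First-order decay: C = 4.618·exp(−k·t) = 4.618·0.3347 = 1.546 mg/L.
At the second outfall, C = (53.80·1.546 + 5.080·161.0) / (53.80 + 5.080) = 15.30 mg/L.

15.3 mg/L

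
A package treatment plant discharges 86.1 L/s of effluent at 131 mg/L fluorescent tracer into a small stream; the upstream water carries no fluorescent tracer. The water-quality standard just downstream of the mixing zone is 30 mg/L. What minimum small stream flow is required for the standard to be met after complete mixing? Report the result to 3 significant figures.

Set C_mix = 30: (Q·0 + 86.10·131.0) / (Q + 86.10) = 30
→ Q = 86.10·(131.0 − 30)/(30 − 0) = 289.9 L/s.

290 L/s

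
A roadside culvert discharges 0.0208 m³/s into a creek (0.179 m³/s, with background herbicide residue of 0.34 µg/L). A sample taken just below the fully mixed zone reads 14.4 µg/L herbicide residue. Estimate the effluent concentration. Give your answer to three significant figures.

Mass balance: 0.1790·0.3400 + 0.02080·Cₑ = 0.1998·14.40
→ Cₑ = (0.1998·14.40 − 0.1790·0.3400) / 0.02080 = 135.4 µg/L.

135 µg/L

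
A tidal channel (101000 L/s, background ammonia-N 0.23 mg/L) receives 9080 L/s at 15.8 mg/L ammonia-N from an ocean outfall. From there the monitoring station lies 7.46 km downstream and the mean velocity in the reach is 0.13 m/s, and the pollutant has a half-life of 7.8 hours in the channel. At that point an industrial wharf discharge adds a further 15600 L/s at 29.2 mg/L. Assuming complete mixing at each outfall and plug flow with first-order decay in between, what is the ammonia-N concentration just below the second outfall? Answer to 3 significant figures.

3.95 mg/L

Mixed concentration C = ΣQC/ΣQ = (101000·0.2300 + 9080·15.80) / 110100 = 166700/110100 = 1.514 mg/L; combined flow 110100 L/s.
Travel time t = 7.46·1000 / 0.13 = 57380 s = 15.94 h.
Half-life 7.8 h → k = ln 2 / 7.8 = 0.08887 h⁻¹ = 2.133 d⁻¹.
Applying C = C₀e^(−kt): 1.514 × 0.2426 = 0.3673 mg/L.
At the second outfall, C = (110100·0.3673 + 15600·29.20) / (110100 + 15600) = 3.946 mg/L.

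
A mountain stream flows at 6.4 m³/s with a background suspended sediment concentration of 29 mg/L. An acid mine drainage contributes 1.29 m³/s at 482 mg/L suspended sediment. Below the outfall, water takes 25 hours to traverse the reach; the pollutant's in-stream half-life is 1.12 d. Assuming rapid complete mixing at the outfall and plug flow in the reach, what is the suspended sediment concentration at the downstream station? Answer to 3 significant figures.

55.1 mg/L

Mass balance: C = (6.400·29.00 + 1.290·482.0) / 7.690 = 807.4/7.690 = 105.0 mg/L.
Half-life 1.12 d → k = ln 2 / 1.12 = 0.6189 d⁻¹.
First-order decay: C = 105.0·exp(−k·t) = 105.0·0.5248 = 55.10 mg/L.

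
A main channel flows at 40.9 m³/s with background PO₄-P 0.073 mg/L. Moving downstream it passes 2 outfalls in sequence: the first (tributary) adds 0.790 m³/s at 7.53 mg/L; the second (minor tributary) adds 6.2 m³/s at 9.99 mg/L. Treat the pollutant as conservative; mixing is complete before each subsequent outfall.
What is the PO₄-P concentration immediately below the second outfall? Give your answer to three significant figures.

After outfall 1: Q = 40.90 + 0.7900 = 41.69 m³/s; C = (40.90·0.07300 + 0.7900·7.530)/41.69 = 0.2143 mg/L.
After outfall 2: Q = 41.69 + 6.200 = 47.89 m³/s; C = (41.69·0.2143 + 6.200·9.990)/47.89 = 1.480 mg/L.

1.48 mg/L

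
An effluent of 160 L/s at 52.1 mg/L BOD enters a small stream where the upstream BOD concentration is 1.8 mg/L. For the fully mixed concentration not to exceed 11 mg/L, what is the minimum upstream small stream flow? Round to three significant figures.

715 L/s

Set C_mix = 11: (Q·1.800 + 160.0·52.10) / (Q + 160.0) = 11
→ Q = 160.0·(52.10 − 11)/(11 − 1.800) = 714.8 L/s.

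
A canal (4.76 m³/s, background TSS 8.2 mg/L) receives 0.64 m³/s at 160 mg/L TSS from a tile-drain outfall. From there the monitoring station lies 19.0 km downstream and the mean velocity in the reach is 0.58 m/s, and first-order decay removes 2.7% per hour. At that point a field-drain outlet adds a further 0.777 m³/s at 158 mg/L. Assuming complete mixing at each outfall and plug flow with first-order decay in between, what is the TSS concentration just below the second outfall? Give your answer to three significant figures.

After mixing, C = (4.760·8.200 + 0.6400·160.0) / 5.400 = 141.4/5.400 = 26.19 mg/L; combined flow 5.400 m³/s.
Travel time t = 19.0·1000 / 0.58 = 32760 s = 9.100 h.
2.7%/h lost → k = −ln(1 − 0.027) = 0.02737 h⁻¹.
First-order decay: C = 26.19·exp(−k·t) = 26.19·0.7795 = 20.42 mg/L.
At the second outfall, C = (5.400·20.42 + 0.7770·158.0) / (5.400 + 0.7770) = 37.72 mg/L.

37.7 mg/L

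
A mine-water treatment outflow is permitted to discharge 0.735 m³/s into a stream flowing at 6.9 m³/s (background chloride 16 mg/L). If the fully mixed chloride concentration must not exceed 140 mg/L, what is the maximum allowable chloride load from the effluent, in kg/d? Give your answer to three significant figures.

82800 kg/d

Mass balance at the limit: 6.900·16.00 + 0.7350·Cₑ = 7.635·140 → Cₑ = 1304 mg/L.
Load = 0.7350 m³/s × 1304 g/m³ × 86 400 s/d = 82810 kg/d.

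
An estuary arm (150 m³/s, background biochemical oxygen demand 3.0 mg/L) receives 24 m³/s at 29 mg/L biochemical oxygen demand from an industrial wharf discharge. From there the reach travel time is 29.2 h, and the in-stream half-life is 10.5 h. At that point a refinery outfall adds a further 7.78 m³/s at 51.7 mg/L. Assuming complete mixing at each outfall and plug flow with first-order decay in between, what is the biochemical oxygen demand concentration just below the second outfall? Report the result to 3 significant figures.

3.13 mg/L

After mixing, C = (150.0·3.000 + 24.00·29.00) / 174.0 = 1146/174.0 = 6.586 mg/L; combined flow 174.0 m³/s.
Half-life 10.5 h → k = ln 2 / 10.5 = 0.06601 h⁻¹ = 1.584 d⁻¹.
Decay over the reach: 6.586·exp(−kt) = 6.586·0.1455 = 0.9583 mg/L.
At the second outfall, C = (174.0·0.9583 + 7.780·51.70) / (174.0 + 7.780) = 3.130 mg/L.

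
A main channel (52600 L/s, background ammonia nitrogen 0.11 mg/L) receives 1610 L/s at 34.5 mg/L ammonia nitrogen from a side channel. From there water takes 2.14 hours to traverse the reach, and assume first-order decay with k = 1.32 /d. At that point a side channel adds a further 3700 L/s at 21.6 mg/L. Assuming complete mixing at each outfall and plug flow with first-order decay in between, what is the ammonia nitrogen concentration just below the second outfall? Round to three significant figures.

Mass balance: C = (52600·0.1100 + 1610·34.50) / 54210 = 61330/54210 = 1.131 mg/L; combined flow 54210 L/s.
Applying C = C₀e^(−kt): 1.131 × 0.8890 = 1.006 mg/L.
At the second outfall, C = (54210·1.006 + 3700·21.60) / (54210 + 3700) = 2.322 mg/L.

2.32 mg/L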